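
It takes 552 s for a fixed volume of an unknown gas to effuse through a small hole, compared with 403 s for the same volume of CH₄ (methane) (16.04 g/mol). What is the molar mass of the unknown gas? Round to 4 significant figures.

30.09 g/mol

Since effusion rate ∝ 1/√M, t_X/t_CH₄ = √(M_X/M_CH₄).
552/403 = 1.370 = √(M_X/16.04)
M_X = 16.04 × 1.370² = 16.04 × 1.876 = 30.09 g/mol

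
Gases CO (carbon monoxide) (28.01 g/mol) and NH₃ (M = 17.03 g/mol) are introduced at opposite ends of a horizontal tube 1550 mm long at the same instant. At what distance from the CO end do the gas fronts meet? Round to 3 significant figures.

Graham's law gives d_CO/d_NH₃ = rate_CO/rate_NH₃ = √(M_NH₃/M_CO) = √(17.03/28.01) = 0.7797.
With d_CO + d_NH₃ = 1550 mm, d_NH₃ = 1550/(1 + 0.7797) = 870.9 mm.
d_CO = 1550 − 870.9 = 679 mm.

679 mm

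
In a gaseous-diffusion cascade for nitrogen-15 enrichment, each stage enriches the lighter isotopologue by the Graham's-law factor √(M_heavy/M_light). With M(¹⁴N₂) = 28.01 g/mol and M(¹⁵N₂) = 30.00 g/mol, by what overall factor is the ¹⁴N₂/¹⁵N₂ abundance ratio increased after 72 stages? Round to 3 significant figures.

11.8

Overall factor = α^72 with α = √(30.00/28.01), i.e. (30.00/28.01)^(72/2).
= 1.07105^36 = 11.8.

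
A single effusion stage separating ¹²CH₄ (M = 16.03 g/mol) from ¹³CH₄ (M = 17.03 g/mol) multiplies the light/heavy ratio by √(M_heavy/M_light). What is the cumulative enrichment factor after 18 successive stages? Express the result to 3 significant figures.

The single-stage factor is √(M_heavy/M_light), so 18 stages give [√(17.03/16.03)]^18 = (17.03/16.03)^(18/2).
= 1.06238^9 = 1.72.

1.72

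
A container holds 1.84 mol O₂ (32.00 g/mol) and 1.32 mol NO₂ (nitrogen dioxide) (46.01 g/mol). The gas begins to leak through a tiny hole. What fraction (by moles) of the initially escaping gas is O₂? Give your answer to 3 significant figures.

Effusion rate of each component ∝ n_i/√M_i (partial pressure × 1/√M).
Mole fraction of O₂ in the effusate = (n_O₂/√M_O₂) / (n_O₂/√M_O₂ + n_NO₂/√M_NO₂)
= (1.84/√32.00) / (1.84/√32.00 + 1.32/√46.01) = 0.3253/(0.3253 + 0.1946) = 0.626.

0.626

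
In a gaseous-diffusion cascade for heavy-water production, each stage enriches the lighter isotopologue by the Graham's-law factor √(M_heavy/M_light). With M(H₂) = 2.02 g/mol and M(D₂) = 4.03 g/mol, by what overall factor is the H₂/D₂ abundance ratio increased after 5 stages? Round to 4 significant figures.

5.622

Each stage multiplies the ratio by α = √(4.03/2.02), so after 5 stages the overall factor is α^5 = (4.03/2.02)^(5/2).
= 1.99505^(5/2) = 5.622.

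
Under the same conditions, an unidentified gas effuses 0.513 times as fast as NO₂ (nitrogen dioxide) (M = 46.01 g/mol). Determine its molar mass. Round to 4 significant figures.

174.8 g/mol

From Graham's law, rate_X/rate_NO₂ = √(M_NO₂/M_X).
0.513 = √(46.01/M_X)
M_X = 46.01 / 0.513² = 46.01 / 0.2632 = 174.8 g/mol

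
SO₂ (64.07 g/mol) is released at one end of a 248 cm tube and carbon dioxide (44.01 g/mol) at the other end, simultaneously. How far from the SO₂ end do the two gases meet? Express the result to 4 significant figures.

112.4 cm

The fronts meet when d_SO₂ + d_CO₂ = L with d_SO₂/d_CO₂ = √(M_CO₂/M_SO₂) (Graham's law). Here √(M_CO₂/M_SO₂) = √(44.01/64.07) = 0.8288.
With d_SO₂ + d_CO₂ = 248 cm, d_CO₂ = 248/(1 + 0.8288) = 135.6 cm.
d_SO₂ = 248 − 135.6 = 112.4 cm.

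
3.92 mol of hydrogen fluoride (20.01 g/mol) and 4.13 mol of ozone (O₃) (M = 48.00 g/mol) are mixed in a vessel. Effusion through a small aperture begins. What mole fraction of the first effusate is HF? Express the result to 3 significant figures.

0.595

Effusion rate of each component ∝ n_i/√M_i (partial pressure × 1/√M).
So x_HF in the escaping gas = (n_HF/√M_HF) / Σ(n_i/√M_i)
= (3.92/√20.01) / (3.92/√20.01 + 4.13/√48.00) = 0.8763/(0.8763 + 0.5961) = 0.595.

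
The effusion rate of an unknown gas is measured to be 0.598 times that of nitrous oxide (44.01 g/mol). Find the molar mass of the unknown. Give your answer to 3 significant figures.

By Graham's law, rate_X/rate_N₂O = √(M_N₂O/M_X).
0.598 = √(44.01/M_X)
M_X = 44.01 / 0.598² = 44.01 / 0.3576 = 123 g/mol

123 g/mol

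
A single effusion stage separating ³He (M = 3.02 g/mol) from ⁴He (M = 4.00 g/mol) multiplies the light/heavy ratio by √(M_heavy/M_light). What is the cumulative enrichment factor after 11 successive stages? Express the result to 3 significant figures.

Overall factor = α^11 with α = √(4.00/3.02), i.e. (4.00/3.02)^(11/2).
= 1.32450^(11/2) = 4.69.

4.69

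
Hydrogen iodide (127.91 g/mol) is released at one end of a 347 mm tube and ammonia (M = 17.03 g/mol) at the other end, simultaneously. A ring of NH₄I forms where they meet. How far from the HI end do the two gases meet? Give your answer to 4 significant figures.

92.77 mm

In equal time, each gas travels a distance ∝ its rate ∝ 1/√M, so d_HI/d_NH₃ = √(M_NH₃/M_HI) = √(17.03/127.91) = 0.3649.
With d_HI + d_NH₃ = 347 mm, d_NH₃ = 347/(1 + 0.3649) = 254.2 mm.
d_HI = 347 − 254.2 = 92.77 mm.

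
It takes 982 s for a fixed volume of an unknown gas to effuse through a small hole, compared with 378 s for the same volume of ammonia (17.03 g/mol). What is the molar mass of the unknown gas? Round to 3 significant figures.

115 g/mol

By Graham's law, t_X/t_NH₃ = √(M_X/M_NH₃).
982/378 = 2.598 = √(M_X/17.03)
M_X = 17.03 × 2.598² = 17.03 × 6.749 = 115 g/mol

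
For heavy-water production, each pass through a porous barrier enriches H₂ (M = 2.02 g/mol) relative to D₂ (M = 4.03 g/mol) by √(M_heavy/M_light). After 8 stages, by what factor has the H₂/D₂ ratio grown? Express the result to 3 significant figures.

15.8

The single-stage factor is √(M_heavy/M_light), so 8 stages give [√(4.03/2.02)]^8 = (4.03/2.02)^(8/2).
= 1.99505^4 = 15.8.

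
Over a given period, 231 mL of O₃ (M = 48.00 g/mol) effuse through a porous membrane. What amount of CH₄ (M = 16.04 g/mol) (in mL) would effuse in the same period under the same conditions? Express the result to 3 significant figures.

Using Graham's law: rate_CH₄/rate_O₃ = √(M_O₃/M_CH₄) = √(48.00/16.04) = √2.993 = 1.730.
So the volume for CH₄ is 231 × 1.730 = 400 mL.

400 mL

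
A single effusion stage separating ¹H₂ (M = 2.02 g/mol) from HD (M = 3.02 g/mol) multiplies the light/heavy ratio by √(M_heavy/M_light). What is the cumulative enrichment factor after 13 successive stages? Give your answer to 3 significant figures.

After 13 stages the ratio has grown by (√(3.02/2.02))^13 = (3.02/2.02)^(13/2).
= 1.49505^(13/2) = 13.7.

13.7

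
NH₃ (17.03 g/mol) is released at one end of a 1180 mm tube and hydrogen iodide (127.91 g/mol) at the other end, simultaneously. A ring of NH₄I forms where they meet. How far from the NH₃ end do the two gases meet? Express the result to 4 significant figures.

864.5 mm

Graham's law gives d_NH₃/d_HI = rate_NH₃/rate_HI = √(M_HI/M_NH₃) = √(127.91/17.03) = 2.741.
With d_NH₃ + d_HI = 1180 mm, d_HI = 1180/(1 + 2.741) = 315.5 mm.
d_NH₃ = 1180 − 315.5 = 864.5 mm.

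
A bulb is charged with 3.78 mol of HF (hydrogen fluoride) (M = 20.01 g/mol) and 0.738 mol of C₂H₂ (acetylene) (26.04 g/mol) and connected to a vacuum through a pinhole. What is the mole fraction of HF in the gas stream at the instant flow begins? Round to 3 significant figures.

Each component's effusion rate ∝ (its partial pressure)·(1/√M) ∝ n_i/√M_i.
So x_HF in the escaping gas = (n_HF/√M_HF) / Σ(n_i/√M_i)
= (3.78/√20.01) / (3.78/√20.01 + 0.738/√26.04) = 0.8450/(0.8450 + 0.1446) = 0.854.

0.854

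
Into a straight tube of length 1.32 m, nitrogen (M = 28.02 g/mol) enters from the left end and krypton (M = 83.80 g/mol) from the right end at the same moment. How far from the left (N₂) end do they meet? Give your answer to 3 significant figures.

Graham's law gives d_N₂/d_Kr = rate_N₂/rate_Kr = √(M_Kr/M_N₂) = √(83.80/28.02) = 1.729.
With d_N₂ + d_Kr = 1.32 m, d_Kr = 1.32/(1 + 1.729) = 0.4836 m.
d_N₂ = 1.32 − 0.4836 = 0.836 m.

0.836 m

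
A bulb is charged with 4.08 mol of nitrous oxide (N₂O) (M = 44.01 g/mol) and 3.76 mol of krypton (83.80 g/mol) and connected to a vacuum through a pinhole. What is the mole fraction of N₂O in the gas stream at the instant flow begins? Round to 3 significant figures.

0.600

Rate_i ∝ x_i/√M_i (Graham's law weighted by mole fraction), so the effusate composition follows n_i/√M_i.
Mole fraction of N₂O in the effusate = (n_N₂O/√M_N₂O) / (n_N₂O/√M_N₂O + n_Kr/√M_Kr)
= (4.08/√44.01) / (4.08/√44.01 + 3.76/√83.80) = 0.6150/(0.6150 + 0.4107) = 0.600.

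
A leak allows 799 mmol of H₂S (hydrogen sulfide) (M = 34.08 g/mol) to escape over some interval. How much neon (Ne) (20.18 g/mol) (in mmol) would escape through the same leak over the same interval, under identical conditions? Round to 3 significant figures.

1040 mmol

Since effusion rate ∝ 1/√M, rate_Ne/rate_H₂S = √(M_H₂S/M_Ne) = √(34.08/20.18) = √1.689 = 1.300.
So the amount for Ne is 799 × 1.300 = 1040 mmol.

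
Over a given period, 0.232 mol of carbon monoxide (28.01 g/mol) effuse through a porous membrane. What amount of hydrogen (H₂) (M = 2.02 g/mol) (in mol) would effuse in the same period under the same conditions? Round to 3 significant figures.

Since effusion rate ∝ 1/√M, rate_H₂/rate_CO = √(M_CO/M_H₂) = √(28.01/2.02) = √13.87 = 3.724.
So the amount for H₂ is 0.232 × 3.724 = 0.864 mol.

0.864 mol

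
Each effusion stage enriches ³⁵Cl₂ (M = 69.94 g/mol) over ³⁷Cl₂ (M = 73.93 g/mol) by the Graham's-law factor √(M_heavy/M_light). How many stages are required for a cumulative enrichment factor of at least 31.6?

125

Single-stage factor α = √(73.93/69.94), so ln α = ½ ln(1.05705) = 0.02774.
Need α^N ≥ 31.6 ⇒ N ≥ ln(31.6) / ln α = 3.453 / 0.02774 = 124.48.
Rounding up, N = 125 stages.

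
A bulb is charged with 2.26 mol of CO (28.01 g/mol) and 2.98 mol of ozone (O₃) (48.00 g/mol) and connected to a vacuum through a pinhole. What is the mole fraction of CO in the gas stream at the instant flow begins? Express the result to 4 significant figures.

Each component's effusion rate ∝ (its partial pressure)·(1/√M) ∝ n_i/√M_i.
So x_CO in the escaping gas = (n_CO/√M_CO) / Σ(n_i/√M_i)
= (2.26/√28.01) / (2.26/√28.01 + 2.98/√48.00) = 0.4270/(0.4270 + 0.4301) = 0.4982.

0.4982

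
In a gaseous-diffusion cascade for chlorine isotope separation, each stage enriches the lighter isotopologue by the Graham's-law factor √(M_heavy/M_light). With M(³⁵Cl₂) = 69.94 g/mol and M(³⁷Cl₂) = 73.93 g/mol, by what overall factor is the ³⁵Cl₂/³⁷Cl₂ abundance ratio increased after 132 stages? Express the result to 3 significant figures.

Overall factor = α^132 with α = √(73.93/69.94), i.e. (73.93/69.94)^(132/2).
= 1.05705^66 = 38.9.

38.9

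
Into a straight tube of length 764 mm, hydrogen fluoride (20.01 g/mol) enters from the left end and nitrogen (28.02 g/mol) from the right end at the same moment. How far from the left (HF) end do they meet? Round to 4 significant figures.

414.1 mm

Distances travelled in equal time are proportional to diffusion rates, so d_HF/d_N₂ = √(M_N₂/M_HF) = √(28.02/20.01) = 1.183.
With d_HF + d_N₂ = 764 mm, d_N₂ = 764/(1 + 1.183) = 349.9 mm.
d_HF = 764 − 349.9 = 414.1 mm.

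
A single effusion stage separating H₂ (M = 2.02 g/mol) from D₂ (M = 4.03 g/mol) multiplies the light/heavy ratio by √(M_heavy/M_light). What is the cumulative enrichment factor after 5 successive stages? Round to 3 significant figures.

5.62

After 5 stages the ratio has grown by (√(4.03/2.02))^5 = (4.03/2.02)^(5/2).
= 1.99505^(5/2) = 5.62.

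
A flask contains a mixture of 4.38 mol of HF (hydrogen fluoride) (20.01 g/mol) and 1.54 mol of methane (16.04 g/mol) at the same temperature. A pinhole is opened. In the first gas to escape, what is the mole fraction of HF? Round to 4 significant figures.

Effusion rate of each component ∝ n_i/√M_i (partial pressure × 1/√M).
So x_HF in the escaping gas = (n_HF/√M_HF) / Σ(n_i/√M_i)
= (4.38/√20.01) / (4.38/√20.01 + 1.54/√16.04) = 0.9792/(0.9792 + 0.3845) = 0.7180.

0.7180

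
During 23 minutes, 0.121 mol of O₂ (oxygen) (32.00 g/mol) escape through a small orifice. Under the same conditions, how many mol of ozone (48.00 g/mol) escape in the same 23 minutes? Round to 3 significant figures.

0.0988 mol

Using Graham's law: rate_O₃/rate_O₂ = √(M_O₂/M_O₃) = √(32.00/48.00) = √0.6667 = 0.8165.
So the amount for O₃ is 0.121 × 0.8165 = 0.0988 mol.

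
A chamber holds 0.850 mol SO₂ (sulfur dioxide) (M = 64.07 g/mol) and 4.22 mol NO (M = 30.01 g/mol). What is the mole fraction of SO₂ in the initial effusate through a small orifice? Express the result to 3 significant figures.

0.121

The effusion rate of species i is ∝ p_i/√M_i ∝ n_i/√M_i.
Mole fraction of SO₂ in the effusate = (n_SO₂/√M_SO₂) / (n_SO₂/√M_SO₂ + n_NO/√M_NO)
= (0.850/√64.07) / (0.850/√64.07 + 4.22/√30.01) = 0.1062/(0.1062 + 0.7703) = 0.121.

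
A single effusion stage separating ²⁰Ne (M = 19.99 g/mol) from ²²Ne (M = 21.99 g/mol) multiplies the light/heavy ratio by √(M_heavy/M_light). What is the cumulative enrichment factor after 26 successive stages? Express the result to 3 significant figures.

3.45

After 26 stages the ratio has grown by (√(21.99/19.99))^26 = (21.99/19.99)^(26/2).
= 1.10005^13 = 3.45.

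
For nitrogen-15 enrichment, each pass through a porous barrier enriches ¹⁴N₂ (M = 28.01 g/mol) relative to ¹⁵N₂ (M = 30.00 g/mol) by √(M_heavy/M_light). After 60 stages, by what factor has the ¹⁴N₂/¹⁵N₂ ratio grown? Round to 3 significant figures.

7.84

Each stage multiplies the ratio by α = √(30.00/28.01), so after 60 stages the overall factor is α^60 = (30.00/28.01)^(60/2).
= 1.07105^30 = 7.84.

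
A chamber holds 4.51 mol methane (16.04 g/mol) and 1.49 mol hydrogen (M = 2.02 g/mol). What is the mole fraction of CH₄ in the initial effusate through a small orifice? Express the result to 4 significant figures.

0.5179

The effusion rate of species i is ∝ p_i/√M_i ∝ n_i/√M_i.
x_CH₄(eff) = (n_CH₄/√M_CH₄) / (n_CH₄/√M_CH₄ + n_H₂/√M_H₂)
= (4.51/√16.04) / (4.51/√16.04 + 1.49/√2.02) = 1.126/(1.126 + 1.048) = 0.5179.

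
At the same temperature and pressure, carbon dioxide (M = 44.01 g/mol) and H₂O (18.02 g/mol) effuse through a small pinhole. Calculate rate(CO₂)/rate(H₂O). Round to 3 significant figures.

By Graham's law, rate_CO₂/rate_H₂O = √(M_H₂O/M_CO₂) = √(18.02/44.01) = √0.4095 = 0.640.

0.640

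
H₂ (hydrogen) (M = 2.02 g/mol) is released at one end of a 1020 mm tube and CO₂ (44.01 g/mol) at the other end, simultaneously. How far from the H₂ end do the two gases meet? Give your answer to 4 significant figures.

Distances travelled in equal time are proportional to diffusion rates, so d_H₂/d_CO₂ = √(M_CO₂/M_H₂) = √(44.01/2.02) = 4.668.
With d_H₂ + d_CO₂ = 1020 mm, d_CO₂ = 1020/(1 + 4.668) = 180.0 mm.
d_H₂ = 1020 − 180.0 = 840.0 mm.

840.0 mm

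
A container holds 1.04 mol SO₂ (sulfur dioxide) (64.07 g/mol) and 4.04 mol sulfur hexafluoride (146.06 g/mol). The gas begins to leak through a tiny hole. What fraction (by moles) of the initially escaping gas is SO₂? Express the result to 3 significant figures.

Effusion rate of each component ∝ n_i/√M_i (partial pressure × 1/√M).
Mole fraction of SO₂ in the effusate = (n_SO₂/√M_SO₂) / (n_SO₂/√M_SO₂ + n_SF₆/√M_SF₆)
= (1.04/√64.07) / (1.04/√64.07 + 4.04/√146.06) = 0.1299/(0.1299 + 0.3343) = 0.280.

0.280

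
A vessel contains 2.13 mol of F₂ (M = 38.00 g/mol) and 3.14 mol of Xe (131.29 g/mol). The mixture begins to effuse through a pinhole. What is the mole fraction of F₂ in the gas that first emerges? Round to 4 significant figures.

Rate_i ∝ x_i/√M_i (Graham's law weighted by mole fraction), so the effusate composition follows n_i/√M_i.
Mole fraction of F₂ in the effusate = (n_F₂/√M_F₂) / (n_F₂/√M_F₂ + n_Xe/√M_Xe)
= (2.13/√38.00) / (2.13/√38.00 + 3.14/√131.29) = 0.3455/(0.3455 + 0.2740) = 0.5577.

0.5577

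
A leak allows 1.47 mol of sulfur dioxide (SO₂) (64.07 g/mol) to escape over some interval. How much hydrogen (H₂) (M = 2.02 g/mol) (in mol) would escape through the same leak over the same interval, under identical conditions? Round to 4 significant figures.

8.279 mol

By Graham's law, rate_H₂/rate_SO₂ = √(M_SO₂/M_H₂) = √(64.07/2.02) = √31.72 = 5.632.
So the amount for H₂ is 1.47 × 5.632 = 8.279 mol.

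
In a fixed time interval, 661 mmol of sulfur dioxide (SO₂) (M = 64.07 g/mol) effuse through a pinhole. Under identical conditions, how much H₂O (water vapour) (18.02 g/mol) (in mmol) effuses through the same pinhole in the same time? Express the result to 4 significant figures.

1246 mmol

Graham's law gives rate_H₂O/rate_SO₂ = √(M_SO₂/M_H₂O) = √(64.07/18.02) = √3.555 = 1.886.
So the amount for H₂O is 661 × 1.886 = 1246 mmol.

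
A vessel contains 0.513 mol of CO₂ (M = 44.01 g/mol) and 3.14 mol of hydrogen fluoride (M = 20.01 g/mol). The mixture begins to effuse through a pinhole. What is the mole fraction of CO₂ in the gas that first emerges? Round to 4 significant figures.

The effusion rate of species i is ∝ p_i/√M_i ∝ n_i/√M_i.
So x_CO₂ in the escaping gas = (n_CO₂/√M_CO₂) / Σ(n_i/√M_i)
= (0.513/√44.01) / (0.513/√44.01 + 3.14/√20.01) = 0.07733/(0.07733 + 0.7019) = 0.09923.

0.09923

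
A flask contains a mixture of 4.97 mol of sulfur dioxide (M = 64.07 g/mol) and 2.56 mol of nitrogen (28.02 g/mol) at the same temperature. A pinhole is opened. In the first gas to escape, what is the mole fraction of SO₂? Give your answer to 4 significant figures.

Effusion rate of each component ∝ n_i/√M_i (partial pressure × 1/√M).
Mole fraction of SO₂ in the effusate = (n_SO₂/√M_SO₂) / (n_SO₂/√M_SO₂ + n_N₂/√M_N₂)
= (4.97/√64.07) / (4.97/√64.07 + 2.56/√28.02) = 0.6209/(0.6209 + 0.4836) = 0.5621.

0.5621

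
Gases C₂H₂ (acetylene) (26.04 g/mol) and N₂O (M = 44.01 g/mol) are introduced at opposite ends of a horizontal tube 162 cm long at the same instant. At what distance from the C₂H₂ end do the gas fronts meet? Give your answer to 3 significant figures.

Graham's law gives d_C₂H₂/d_N₂O = rate_C₂H₂/rate_N₂O = √(M_N₂O/M_C₂H₂) = √(44.01/26.04) = 1.300.
With d_C₂H₂ + d_N₂O = 162 cm, d_N₂O = 162/(1 + 1.300) = 70.43 cm.
d_C₂H₂ = 162 − 70.43 = 91.6 cm.

91.6 cm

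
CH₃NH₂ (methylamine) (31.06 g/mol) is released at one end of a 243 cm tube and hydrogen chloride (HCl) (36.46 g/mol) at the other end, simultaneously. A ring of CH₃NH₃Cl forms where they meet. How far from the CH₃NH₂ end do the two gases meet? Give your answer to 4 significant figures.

126.4 cm

Distances travelled in equal time are proportional to diffusion rates, so d_CH₃NH₂/d_HCl = √(M_HCl/M_CH₃NH₂) = √(36.46/31.06) = 1.083.
With d_CH₃NH₂ + d_HCl = 243 cm, d_HCl = 243/(1 + 1.083) = 116.6 cm.
d_CH₃NH₂ = 243 − 116.6 = 126.4 cm.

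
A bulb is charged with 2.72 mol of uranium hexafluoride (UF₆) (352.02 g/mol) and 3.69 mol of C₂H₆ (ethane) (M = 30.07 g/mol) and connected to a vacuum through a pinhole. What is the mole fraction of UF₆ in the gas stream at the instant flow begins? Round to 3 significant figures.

0.177

Rate_i ∝ x_i/√M_i (Graham's law weighted by mole fraction), so the effusate composition follows n_i/√M_i.
x_UF₆(eff) = (n_UF₆/√M_UF₆) / (n_UF₆/√M_UF₆ + n_C₂H₆/√M_C₂H₆)
= (2.72/√352.02) / (2.72/√352.02 + 3.69/√30.07) = 0.1450/(0.1450 + 0.6729) = 0.177.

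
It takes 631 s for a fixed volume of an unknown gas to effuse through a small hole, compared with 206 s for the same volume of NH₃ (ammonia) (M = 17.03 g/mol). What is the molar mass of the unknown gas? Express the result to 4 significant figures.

159.8 g/mol

Graham's law gives t_X/t_NH₃ = √(M_X/M_NH₃).
631/206 = 3.063 = √(M_X/17.03)
M_X = 17.03 × 3.063² = 17.03 × 9.383 = 159.8 g/mol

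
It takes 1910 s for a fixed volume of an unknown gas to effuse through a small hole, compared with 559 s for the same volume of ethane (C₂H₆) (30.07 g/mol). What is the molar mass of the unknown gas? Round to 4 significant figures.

351.1 g/mol

Using Graham's law: t_X/t_C₂H₆ = √(M_X/M_C₂H₆).
1910/559 = 3.417 = √(M_X/30.07)
M_X = 30.07 × 3.417² = 30.07 × 11.67 = 351.1 g/mol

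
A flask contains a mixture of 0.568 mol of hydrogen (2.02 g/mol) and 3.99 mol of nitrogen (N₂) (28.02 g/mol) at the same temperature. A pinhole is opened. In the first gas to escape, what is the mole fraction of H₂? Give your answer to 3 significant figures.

0.346

Effusion rate of each component ∝ n_i/√M_i (partial pressure × 1/√M).
x_H₂(eff) = (n_H₂/√M_H₂) / (n_H₂/√M_H₂ + n_N₂/√M_N₂)
= (0.568/√2.02) / (0.568/√2.02 + 3.99/√28.02) = 0.3996/(0.3996 + 0.7538) = 0.346.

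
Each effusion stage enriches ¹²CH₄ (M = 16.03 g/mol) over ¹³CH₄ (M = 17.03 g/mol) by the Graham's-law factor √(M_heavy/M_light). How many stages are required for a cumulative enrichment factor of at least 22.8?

With α = √(17.03/16.03) per stage, ln α = ½ ln(1.06238) = 0.03026.
Need α^N ≥ 22.8 ⇒ N ≥ ln(22.8) / ln α = 3.127 / 0.03026 = 103.34.
Minimum whole number of stages: N = 104.

104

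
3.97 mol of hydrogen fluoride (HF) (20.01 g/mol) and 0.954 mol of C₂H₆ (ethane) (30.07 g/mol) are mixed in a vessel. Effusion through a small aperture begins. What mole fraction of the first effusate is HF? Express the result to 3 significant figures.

The effusion rate of species i is ∝ p_i/√M_i ∝ n_i/√M_i.
x_HF(eff) = (n_HF/√M_HF) / (n_HF/√M_HF + n_C₂H₆/√M_C₂H₆)
= (3.97/√20.01) / (3.97/√20.01 + 0.954/√30.07) = 0.8875/(0.8875 + 0.1740) = 0.836.

0.836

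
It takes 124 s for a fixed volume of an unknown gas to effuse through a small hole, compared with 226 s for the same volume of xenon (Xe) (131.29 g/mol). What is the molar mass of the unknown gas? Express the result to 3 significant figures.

Graham's law gives t_X/t_Xe = √(M_X/M_Xe).
124/226 = 0.5487 = √(M_X/131.29)
M_X = 131.29 × 0.5487² = 131.29 × 0.3010 = 39.5 g/mol

39.5 g/mol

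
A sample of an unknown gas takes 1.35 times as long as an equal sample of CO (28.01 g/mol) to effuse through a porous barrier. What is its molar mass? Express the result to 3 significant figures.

51.0 g/mol

By Graham's law, t_X/t_CO = √(M_X/M_CO).
1.35 = √(M_X/28.01)
M_X = 28.01 × 1.35² = 28.01 × 1.823 = 51.0 g/mol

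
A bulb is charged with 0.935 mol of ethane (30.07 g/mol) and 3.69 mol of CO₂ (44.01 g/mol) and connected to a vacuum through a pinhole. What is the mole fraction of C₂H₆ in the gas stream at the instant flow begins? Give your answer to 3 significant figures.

0.235

Each component's effusion rate ∝ (its partial pressure)·(1/√M) ∝ n_i/√M_i.
x_C₂H₆(eff) = (n_C₂H₆/√M_C₂H₆) / (n_C₂H₆/√M_C₂H₆ + n_CO₂/√M_CO₂)
= (0.935/√30.07) / (0.935/√30.07 + 3.69/√44.01) = 0.1705/(0.1705 + 0.5562) = 0.235.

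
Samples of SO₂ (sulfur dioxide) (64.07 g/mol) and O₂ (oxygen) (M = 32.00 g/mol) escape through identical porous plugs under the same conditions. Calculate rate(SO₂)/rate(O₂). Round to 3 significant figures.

0.707

Graham's law gives rate_SO₂/rate_O₂ = √(M_O₂/M_SO₂) = √(32.00/64.07) = √0.4995 = 0.707.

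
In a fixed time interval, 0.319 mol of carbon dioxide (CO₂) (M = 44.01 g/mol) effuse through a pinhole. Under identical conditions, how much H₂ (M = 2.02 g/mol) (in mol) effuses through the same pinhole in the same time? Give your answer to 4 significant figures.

1.489 mol

Graham's law gives rate_H₂/rate_CO₂ = √(M_CO₂/M_H₂) = √(44.01/2.02) = √21.79 = 4.668.
So the amount for H₂ is 0.319 × 4.668 = 1.489 mol.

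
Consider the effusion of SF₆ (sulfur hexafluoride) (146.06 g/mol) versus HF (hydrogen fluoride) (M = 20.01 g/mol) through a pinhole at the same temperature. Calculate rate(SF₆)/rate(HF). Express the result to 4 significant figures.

By Graham's law, rate_SF₆/rate_HF = √(M_HF/M_SF₆) = √(20.01/146.06) = √0.1370 = 0.3701.

0.3701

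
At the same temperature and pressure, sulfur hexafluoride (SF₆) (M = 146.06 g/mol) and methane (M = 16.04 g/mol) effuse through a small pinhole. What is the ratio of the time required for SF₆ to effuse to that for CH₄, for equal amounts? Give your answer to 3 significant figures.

Using Graham's law: t_SF₆/t_CH₄ = √(M_SF₆/M_CH₄) = √(146.06/16.04) = √9.106 = 3.02.

3.02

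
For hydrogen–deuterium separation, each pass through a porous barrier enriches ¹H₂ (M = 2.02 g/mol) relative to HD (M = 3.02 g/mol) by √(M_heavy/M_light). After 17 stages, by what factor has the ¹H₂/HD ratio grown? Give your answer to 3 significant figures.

Each stage multiplies the ratio by α = √(3.02/2.02), so after 17 stages the overall factor is α^17 = (3.02/2.02)^(17/2).
= 1.49505^(17/2) = 30.5.

30.5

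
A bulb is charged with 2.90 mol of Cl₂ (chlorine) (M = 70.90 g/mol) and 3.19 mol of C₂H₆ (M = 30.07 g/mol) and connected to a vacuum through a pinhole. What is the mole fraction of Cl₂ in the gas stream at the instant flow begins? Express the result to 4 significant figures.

0.3719

Each component's effusion rate ∝ (its partial pressure)·(1/√M) ∝ n_i/√M_i.
Mole fraction of Cl₂ in the effusate = (n_Cl₂/√M_Cl₂) / (n_Cl₂/√M_Cl₂ + n_C₂H₆/√M_C₂H₆)
= (2.90/√70.90) / (2.90/√70.90 + 3.19/√30.07) = 0.3444/(0.3444 + 0.5817) = 0.3719.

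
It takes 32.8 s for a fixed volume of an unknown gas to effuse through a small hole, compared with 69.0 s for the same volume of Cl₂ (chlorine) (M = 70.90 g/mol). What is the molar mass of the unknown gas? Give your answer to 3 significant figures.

By Graham's law, t_X/t_Cl₂ = √(M_X/M_Cl₂).
32.8/69.0 = 0.4754 = √(M_X/70.90)
M_X = 70.90 × 0.4754² = 70.90 × 0.2260 = 16.0 g/mol

16.0 g/mol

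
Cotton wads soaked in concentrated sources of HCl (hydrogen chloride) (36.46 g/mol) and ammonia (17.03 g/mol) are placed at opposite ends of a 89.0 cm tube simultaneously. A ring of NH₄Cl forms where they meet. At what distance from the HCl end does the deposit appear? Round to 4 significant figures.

The fronts meet when d_HCl + d_NH₃ = L with d_HCl/d_NH₃ = √(M_NH₃/M_HCl) (Graham's law). Here √(M_NH₃/M_HCl) = √(17.03/36.46) = 0.6834.
With d_HCl + d_NH₃ = 89.0 cm, d_NH₃ = 89.0/(1 + 0.6834) = 52.87 cm.
d_HCl = 89.0 − 52.87 = 36.13 cm.

36.13 cm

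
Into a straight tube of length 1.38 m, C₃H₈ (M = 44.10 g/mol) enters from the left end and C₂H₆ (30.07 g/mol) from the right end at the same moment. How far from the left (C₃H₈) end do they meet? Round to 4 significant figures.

0.6241 m

Graham's law gives d_C₃H₈/d_C₂H₆ = rate_C₃H₈/rate_C₂H₆ = √(M_C₂H₆/M_C₃H₈) = √(30.07/44.10) = 0.8257.
With d_C₃H₈ + d_C₂H₆ = 1.38 m, d_C₂H₆ = 1.38/(1 + 0.8257) = 0.7559 m.
d_C₃H₈ = 1.38 − 0.7559 = 0.6241 m.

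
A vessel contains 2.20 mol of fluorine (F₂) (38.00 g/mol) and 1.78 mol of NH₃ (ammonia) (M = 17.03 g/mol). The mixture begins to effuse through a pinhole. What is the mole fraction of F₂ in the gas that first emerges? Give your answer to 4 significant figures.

Rate_i ∝ x_i/√M_i (Graham's law weighted by mole fraction), so the effusate composition follows n_i/√M_i.
So x_F₂ in the escaping gas = (n_F₂/√M_F₂) / Σ(n_i/√M_i)
= (2.20/√38.00) / (2.20/√38.00 + 1.78/√17.03) = 0.3569/(0.3569 + 0.4313) = 0.4528.

0.4528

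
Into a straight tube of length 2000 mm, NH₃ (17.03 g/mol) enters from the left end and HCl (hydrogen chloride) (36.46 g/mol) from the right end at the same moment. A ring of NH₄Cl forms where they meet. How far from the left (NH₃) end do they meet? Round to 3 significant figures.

The fronts meet when d_NH₃ + d_HCl = L with d_NH₃/d_HCl = √(M_HCl/M_NH₃) (Graham's law). Here √(M_HCl/M_NH₃) = √(36.46/17.03) = 1.463.
With d_NH₃ + d_HCl = 2000 mm, d_HCl = 2000/(1 + 1.463) = 812.0 mm.
d_NH₃ = 2000 − 812.0 = 1190 mm.

1190 mm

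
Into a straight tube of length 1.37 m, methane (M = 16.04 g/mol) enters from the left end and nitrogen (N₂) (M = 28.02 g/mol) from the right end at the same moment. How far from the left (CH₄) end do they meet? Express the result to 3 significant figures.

0.780 m

The fronts meet when d_CH₄ + d_N₂ = L with d_CH₄/d_N₂ = √(M_N₂/M_CH₄) (Graham's law). Here √(M_N₂/M_CH₄) = √(28.02/16.04) = 1.322.
With d_CH₄ + d_N₂ = 1.37 m, d_N₂ = 1.37/(1 + 1.322) = 0.5901 m.
d_CH₄ = 1.37 − 0.5901 = 0.780 m.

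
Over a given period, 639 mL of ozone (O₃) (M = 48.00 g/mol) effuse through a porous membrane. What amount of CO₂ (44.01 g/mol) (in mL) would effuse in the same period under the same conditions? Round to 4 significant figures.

Graham's law gives rate_CO₂/rate_O₃ = √(M_O₃/M_CO₂) = √(48.00/44.01) = √1.091 = 1.044.
So the volume for CO₂ is 639 × 1.044 = 667.3 mL.

667.3 mL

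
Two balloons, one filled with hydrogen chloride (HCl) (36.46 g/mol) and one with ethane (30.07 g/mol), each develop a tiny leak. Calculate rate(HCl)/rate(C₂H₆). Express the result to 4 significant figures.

0.9082

By Graham's law, rate_HCl/rate_C₂H₆ = √(M_C₂H₆/M_HCl) = √(30.07/36.46) = √0.8247 = 0.9082.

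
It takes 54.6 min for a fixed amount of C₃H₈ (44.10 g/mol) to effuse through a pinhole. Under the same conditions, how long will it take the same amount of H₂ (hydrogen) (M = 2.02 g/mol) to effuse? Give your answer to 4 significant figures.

From Graham's law, t_H₂/t_C₃H₈ = √(M_H₂/M_C₃H₈) = √(2.02/44.10) = √0.04580 = 0.2140.
So the time for H₂ is 54.6 × 0.2140 = 11.69 min.

11.69 min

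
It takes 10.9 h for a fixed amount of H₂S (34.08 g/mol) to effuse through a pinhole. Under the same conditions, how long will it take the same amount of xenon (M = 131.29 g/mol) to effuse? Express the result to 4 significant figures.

Using Graham's law: t_Xe/t_H₂S = √(M_Xe/M_H₂S) = √(131.29/34.08) = √3.852 = 1.963.
So the time for Xe is 10.9 × 1.963 = 21.39 h.

21.39 h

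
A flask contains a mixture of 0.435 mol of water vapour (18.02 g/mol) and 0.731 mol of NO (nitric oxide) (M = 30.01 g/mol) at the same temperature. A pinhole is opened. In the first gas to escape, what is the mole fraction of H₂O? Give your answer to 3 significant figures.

Effusion rate of each component ∝ n_i/√M_i (partial pressure × 1/√M).
x_H₂O(eff) = (n_H₂O/√M_H₂O) / (n_H₂O/√M_H₂O + n_NO/√M_NO)
= (0.435/√18.02) / (0.435/√18.02 + 0.731/√30.01) = 0.1025/(0.1025 + 0.1334) = 0.434.

0.434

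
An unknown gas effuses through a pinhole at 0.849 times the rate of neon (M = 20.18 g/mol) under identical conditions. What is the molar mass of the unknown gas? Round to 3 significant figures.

28.0 g/mol

Using Graham's law: rate_X/rate_Ne = √(M_Ne/M_X).
0.849 = √(20.18/M_X)
M_X = 20.18 / 0.849² = 20.18 / 0.7208 = 28.0 g/mol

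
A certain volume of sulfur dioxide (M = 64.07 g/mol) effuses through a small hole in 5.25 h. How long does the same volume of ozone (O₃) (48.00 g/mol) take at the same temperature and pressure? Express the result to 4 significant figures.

4.544 h

Since effusion rate ∝ 1/√M, t_O₃/t_SO₂ = √(M_O₃/M_SO₂) = √(48.00/64.07) = √0.7492 = 0.8656.
So the time for O₃ is 5.25 × 0.8656 = 4.544 h.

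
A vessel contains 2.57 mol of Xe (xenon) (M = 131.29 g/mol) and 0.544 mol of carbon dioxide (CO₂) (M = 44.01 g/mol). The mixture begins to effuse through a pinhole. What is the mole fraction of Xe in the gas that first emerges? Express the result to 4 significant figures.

0.7323

Rate_i ∝ x_i/√M_i (Graham's law weighted by mole fraction), so the effusate composition follows n_i/√M_i.
So x_Xe in the escaping gas = (n_Xe/√M_Xe) / Σ(n_i/√M_i)
= (2.57/√131.29) / (2.57/√131.29 + 0.544/√44.01) = 0.2243/(0.2243 + 0.08200) = 0.7323.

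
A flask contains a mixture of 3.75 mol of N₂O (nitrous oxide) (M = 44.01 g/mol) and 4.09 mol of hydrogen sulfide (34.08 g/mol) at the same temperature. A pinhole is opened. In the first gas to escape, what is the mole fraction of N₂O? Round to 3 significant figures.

Each component's effusion rate ∝ (its partial pressure)·(1/√M) ∝ n_i/√M_i.
Mole fraction of N₂O in the effusate = (n_N₂O/√M_N₂O) / (n_N₂O/√M_N₂O + n_H₂S/√M_H₂S)
= (3.75/√44.01) / (3.75/√44.01 + 4.09/√34.08) = 0.5653/(0.5653 + 0.7006) = 0.447.

0.447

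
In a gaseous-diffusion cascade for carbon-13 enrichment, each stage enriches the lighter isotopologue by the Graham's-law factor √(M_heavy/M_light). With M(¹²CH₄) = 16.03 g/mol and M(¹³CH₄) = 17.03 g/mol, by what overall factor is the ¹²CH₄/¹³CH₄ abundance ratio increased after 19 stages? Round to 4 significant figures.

1.777

Each stage multiplies the ratio by α = √(17.03/16.03), so after 19 stages the overall factor is α^19 = (17.03/16.03)^(19/2).
= 1.06238^(19/2) = 1.777.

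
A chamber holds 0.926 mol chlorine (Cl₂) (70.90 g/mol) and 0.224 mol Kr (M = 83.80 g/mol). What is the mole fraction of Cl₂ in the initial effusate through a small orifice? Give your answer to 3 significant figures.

0.818

The effusion rate of species i is ∝ p_i/√M_i ∝ n_i/√M_i.
x_Cl₂(eff) = (n_Cl₂/√M_Cl₂) / (n_Cl₂/√M_Cl₂ + n_Kr/√M_Kr)
= (0.926/√70.90) / (0.926/√70.90 + 0.224/√83.80) = 0.1100/(0.1100 + 0.02447) = 0.818.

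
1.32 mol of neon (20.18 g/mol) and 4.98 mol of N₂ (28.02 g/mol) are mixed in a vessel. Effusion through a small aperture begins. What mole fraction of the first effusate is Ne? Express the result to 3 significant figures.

0.238

Effusion rate of each component ∝ n_i/√M_i (partial pressure × 1/√M).
x_Ne(eff) = (n_Ne/√M_Ne) / (n_Ne/√M_Ne + n_N₂/√M_N₂)
= (1.32/√20.18) / (1.32/√20.18 + 4.98/√28.02) = 0.2938/(0.2938 + 0.9408) = 0.238.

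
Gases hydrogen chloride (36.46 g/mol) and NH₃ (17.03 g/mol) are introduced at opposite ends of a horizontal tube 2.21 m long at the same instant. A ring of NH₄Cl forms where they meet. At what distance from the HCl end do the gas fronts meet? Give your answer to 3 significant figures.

0.897 m

In equal time, each gas travels a distance ∝ its rate ∝ 1/√M, so d_HCl/d_NH₃ = √(M_NH₃/M_HCl) = √(17.03/36.46) = 0.6834.
With d_HCl + d_NH₃ = 2.21 m, d_NH₃ = 2.21/(1 + 0.6834) = 1.313 m.
d_HCl = 2.21 − 1.313 = 0.897 m.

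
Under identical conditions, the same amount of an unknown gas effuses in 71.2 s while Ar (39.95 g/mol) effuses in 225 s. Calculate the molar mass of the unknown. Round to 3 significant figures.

By Graham's law, t_X/t_Ar = √(M_X/M_Ar).
71.2/225 = 0.3164 = √(M_X/39.95)
M_X = 39.95 × 0.3164² = 39.95 × 0.1001 = 4.00 g/mol

4.00 g/mol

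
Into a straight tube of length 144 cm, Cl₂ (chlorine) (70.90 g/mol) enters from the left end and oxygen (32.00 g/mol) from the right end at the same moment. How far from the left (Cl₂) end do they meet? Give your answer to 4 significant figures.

57.87 cm

In equal time, each gas travels a distance ∝ its rate ∝ 1/√M, so d_Cl₂/d_O₂ = √(M_O₂/M_Cl₂) = √(32.00/70.90) = 0.6718.
With d_Cl₂ + d_O₂ = 144 cm, d_O₂ = 144/(1 + 0.6718) = 86.13 cm.
d_Cl₂ = 144 − 86.13 = 57.87 cm.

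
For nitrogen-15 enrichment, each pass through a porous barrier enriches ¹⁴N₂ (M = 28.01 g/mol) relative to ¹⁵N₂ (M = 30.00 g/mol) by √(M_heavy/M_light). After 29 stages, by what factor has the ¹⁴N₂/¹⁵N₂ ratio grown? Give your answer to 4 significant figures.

2.705

Overall factor = α^29 with α = √(30.00/28.01), i.e. (30.00/28.01)^(29/2).
= 1.07105^(29/2) = 2.705.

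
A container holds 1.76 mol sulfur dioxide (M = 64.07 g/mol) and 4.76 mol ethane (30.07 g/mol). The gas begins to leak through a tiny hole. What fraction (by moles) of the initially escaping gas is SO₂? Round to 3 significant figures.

0.202

The effusion rate of species i is ∝ p_i/√M_i ∝ n_i/√M_i.
x_SO₂(eff) = (n_SO₂/√M_SO₂) / (n_SO₂/√M_SO₂ + n_C₂H₆/√M_C₂H₆)
= (1.76/√64.07) / (1.76/√64.07 + 4.76/√30.07) = 0.2199/(0.2199 + 0.8680) = 0.202.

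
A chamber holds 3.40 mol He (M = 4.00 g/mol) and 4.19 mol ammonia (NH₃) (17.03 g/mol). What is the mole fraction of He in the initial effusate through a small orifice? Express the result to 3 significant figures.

Effusion rate of each component ∝ n_i/√M_i (partial pressure × 1/√M).
So x_He in the escaping gas = (n_He/√M_He) / Σ(n_i/√M_i)
= (3.40/√4.00) / (3.40/√4.00 + 4.19/√17.03) = 1.700/(1.700 + 1.015) = 0.626.

0.626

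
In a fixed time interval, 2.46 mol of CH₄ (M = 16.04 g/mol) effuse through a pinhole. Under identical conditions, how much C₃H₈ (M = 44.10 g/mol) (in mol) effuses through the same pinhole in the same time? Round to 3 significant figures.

Using Graham's law: rate_C₃H₈/rate_CH₄ = √(M_CH₄/M_C₃H₈) = √(16.04/44.10) = √0.3637 = 0.6031.
So the amount for C₃H₈ is 2.46 × 0.6031 = 1.48 mol.

1.48 mol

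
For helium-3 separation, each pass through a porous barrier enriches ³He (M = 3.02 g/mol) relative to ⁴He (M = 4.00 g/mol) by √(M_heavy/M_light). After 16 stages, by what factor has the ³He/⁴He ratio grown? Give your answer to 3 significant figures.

After 16 stages the ratio has grown by (√(4.00/3.02))^16 = (4.00/3.02)^(16/2).
= 1.32450^8 = 9.47.

9.47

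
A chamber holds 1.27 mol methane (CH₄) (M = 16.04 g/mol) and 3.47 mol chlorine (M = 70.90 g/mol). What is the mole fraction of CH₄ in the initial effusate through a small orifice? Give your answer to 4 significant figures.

0.4349

Rate_i ∝ x_i/√M_i (Graham's law weighted by mole fraction), so the effusate composition follows n_i/√M_i.
x_CH₄(eff) = (n_CH₄/√M_CH₄) / (n_CH₄/√M_CH₄ + n_Cl₂/√M_Cl₂)
= (1.27/√16.04) / (1.27/√16.04 + 3.47/√70.90) = 0.3171/(0.3171 + 0.4121) = 0.4349.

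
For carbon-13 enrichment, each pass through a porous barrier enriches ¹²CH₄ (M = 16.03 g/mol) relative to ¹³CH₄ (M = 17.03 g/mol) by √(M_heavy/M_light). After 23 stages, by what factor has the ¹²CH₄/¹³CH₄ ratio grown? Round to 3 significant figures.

The single-stage factor is √(M_heavy/M_light), so 23 stages give [√(17.03/16.03)]^23 = (17.03/16.03)^(23/2).
= 1.06238^(23/2) = 2.01.

2.01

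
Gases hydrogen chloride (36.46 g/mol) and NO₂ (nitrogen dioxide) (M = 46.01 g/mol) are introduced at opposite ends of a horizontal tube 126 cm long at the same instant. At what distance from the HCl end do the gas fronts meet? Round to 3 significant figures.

66.7 cm

Distances travelled in equal time are proportional to diffusion rates, so d_HCl/d_NO₂ = √(M_NO₂/M_HCl) = √(46.01/36.46) = 1.123.
With d_HCl + d_NO₂ = 126 cm, d_NO₂ = 126/(1 + 1.123) = 59.34 cm.
d_HCl = 126 − 59.34 = 66.7 cm.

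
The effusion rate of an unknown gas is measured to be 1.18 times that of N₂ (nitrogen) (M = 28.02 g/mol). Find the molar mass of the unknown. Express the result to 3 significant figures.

20.1 g/mol

From Graham's law, rate_X/rate_N₂ = √(M_N₂/M_X).
1.18 = √(28.02/M_X)
M_X = 28.02 / 1.18² = 28.02 / 1.392 = 20.1 g/mol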